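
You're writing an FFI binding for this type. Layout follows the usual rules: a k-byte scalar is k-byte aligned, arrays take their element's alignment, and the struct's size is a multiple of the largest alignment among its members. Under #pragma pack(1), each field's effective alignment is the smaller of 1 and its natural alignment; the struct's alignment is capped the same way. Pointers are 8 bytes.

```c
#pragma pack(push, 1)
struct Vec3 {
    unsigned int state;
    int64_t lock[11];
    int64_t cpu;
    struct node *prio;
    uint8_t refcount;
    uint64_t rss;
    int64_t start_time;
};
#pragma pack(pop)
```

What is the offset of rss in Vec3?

0..4  state  (4B, 1-aligned)
4..92  lock  (88B, 1-aligned)
92..100  cpu  (8B, 1-aligned)
100..108  prio  (8B, 1-aligned)
108..109  refcount  (1B, 1-aligned)
109..117  rss  (8B, 1-aligned)

109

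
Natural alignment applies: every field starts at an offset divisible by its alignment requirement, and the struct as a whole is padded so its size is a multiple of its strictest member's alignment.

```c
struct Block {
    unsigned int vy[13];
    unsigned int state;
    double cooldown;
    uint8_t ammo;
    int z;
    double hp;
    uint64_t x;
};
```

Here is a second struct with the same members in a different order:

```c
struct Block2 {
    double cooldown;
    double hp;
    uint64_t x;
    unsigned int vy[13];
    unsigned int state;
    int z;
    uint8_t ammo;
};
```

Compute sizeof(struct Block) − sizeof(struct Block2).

vy at 0 (size 52, align 4) → ends 52
state at 52 (size 4, align 4) → ends 56
cooldown at 56 (size 8, align 8) → ends 64
ammo at 64 (size 1, align 1) → ends 65
pad 3 to align 4 for z
z at 68 (size 4, align 4) → ends 72
hp at 72 (size 8, align 8) → ends 80
x at 80 (size 8, align 8) → ends 88
total 88 bytes, alignment 8
— Block2 —
cooldown at 0 (size 8, align 8) → ends 8
hp at 8 (size 8, align 8) → ends 16
x at 16 (size 8, align 8) → ends 24
vy at 24 (size 52, align 4) → ends 76
state at 76 (size 4, align 4) → ends 80
z at 80 (size 4, align 4) → ends 84
ammo at 84 (size 1, align 1) → ends 85
tail pad 3 to reach multiple of 8
total 88 bytes, alignment 8
88 − 88 = 0

0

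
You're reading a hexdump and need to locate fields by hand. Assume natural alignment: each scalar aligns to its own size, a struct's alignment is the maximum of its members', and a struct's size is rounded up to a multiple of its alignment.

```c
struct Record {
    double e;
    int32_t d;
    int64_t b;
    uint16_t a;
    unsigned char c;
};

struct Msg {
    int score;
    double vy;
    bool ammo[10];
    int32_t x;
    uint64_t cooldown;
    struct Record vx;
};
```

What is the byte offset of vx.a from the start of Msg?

64

Record: @0: e [8B, align 8] → 8; @8: d [4B, align 4] → 12; +4 pad (align 8); @16: b [8B, align 8] → 24; @24: a [2B, align 2] → 26; @26: c [1B, align 1] → 27; +5 tail pad (align 8); size 32, align 8
@0: score [4B, align 4] → 4
+4 pad (align 8)
@8: vy [8B, align 8] → 16
@16: ammo [10B, align 1] → 26
+2 pad (align 4)
@28: x [4B, align 4] → 32
@32: cooldown [8B, align 8] → 40
@40: vx [32B, align 8] → 72
within Record: a at 24
40 + 24 = 64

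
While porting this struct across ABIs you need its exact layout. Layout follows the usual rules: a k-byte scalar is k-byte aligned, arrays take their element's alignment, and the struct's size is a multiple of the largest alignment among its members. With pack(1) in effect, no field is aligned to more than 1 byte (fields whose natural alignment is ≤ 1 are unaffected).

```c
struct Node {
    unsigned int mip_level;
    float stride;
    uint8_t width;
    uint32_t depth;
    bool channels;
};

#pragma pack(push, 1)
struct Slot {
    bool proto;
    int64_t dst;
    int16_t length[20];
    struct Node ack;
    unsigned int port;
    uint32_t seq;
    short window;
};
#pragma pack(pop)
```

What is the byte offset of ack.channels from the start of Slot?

65

Node: mip_level at 0 (size 4, align 4) → ends 4; stride at 4 (size 4, align 4) → ends 8; width at 8 (size 1, align 1) → ends 9; pad 3 to align 4 for depth; depth at 12 (size 4, align 4) → ends 16; channels at 16 (size 1, align 1) → ends 17; tail pad 3 to reach multiple of 4; total 20 bytes, alignment 4
proto at 0 (size 1, align 1) → ends 1
dst at 1 (size 8, align 1) → ends 9
length at 9 (size 40, align 1) → ends 49
ack at 49 (size 20, align 1) → ends 69
within Node: channels at 16
49 + 16 = 65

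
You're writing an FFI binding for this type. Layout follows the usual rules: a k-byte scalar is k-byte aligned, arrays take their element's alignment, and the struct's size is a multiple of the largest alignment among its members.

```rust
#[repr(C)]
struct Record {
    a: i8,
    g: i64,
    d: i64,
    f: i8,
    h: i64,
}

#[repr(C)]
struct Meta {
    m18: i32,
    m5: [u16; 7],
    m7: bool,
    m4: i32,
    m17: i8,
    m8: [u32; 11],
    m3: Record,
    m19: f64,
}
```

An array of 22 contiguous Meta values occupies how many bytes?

Record: 0..1  a  (1B, 1-aligned); 1..8  -- padding (7B); 8..16  g  (8B, 8-aligned); 16..24  d  (8B, 8-aligned); 24..25  f  (1B, 1-aligned); 25..32  -- padding (7B); 32..40  h  (8B, 8-aligned); sizeof = 40, alignof = 8
0..4  m18  (4B, 4-aligned)
4..18  m5  (14B, 2-aligned)
18..19  m7  (1B, 1-aligned)
19..20  -- padding (1B)
20..24  m4  (4B, 4-aligned)
24..25  m17  (1B, 1-aligned)
25..28  -- padding (3B)
28..72  m8  (44B, 4-aligned)
72..112  m3  (40B, 8-aligned)
112..120  m19  (8B, 8-aligned)
sizeof = 120, alignof = 8
array of 22: 22 × 120 = 2640

2640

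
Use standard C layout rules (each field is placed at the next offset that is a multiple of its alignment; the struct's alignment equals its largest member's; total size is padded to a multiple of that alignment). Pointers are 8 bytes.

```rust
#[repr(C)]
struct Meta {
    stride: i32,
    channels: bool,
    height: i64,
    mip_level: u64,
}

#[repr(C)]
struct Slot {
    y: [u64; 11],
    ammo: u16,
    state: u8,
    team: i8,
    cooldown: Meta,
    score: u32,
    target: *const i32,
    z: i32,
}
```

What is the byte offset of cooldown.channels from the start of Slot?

Meta: @0: stride [4B, align 4] → 4; @4: channels [1B, align 1] → 5; +3 pad (align 8); @8: height [8B, align 8] → 16; @16: mip_level [8B, align 8] → 24; size 24, align 8
@0: y [88B, align 8] → 88
@88: ammo [2B, align 2] → 90
@90: state [1B, align 1] → 91
@91: team [1B, align 1] → 92
+4 pad (align 8)
@96: cooldown [24B, align 8] → 120
within Meta: channels at 4
96 + 4 = 100

100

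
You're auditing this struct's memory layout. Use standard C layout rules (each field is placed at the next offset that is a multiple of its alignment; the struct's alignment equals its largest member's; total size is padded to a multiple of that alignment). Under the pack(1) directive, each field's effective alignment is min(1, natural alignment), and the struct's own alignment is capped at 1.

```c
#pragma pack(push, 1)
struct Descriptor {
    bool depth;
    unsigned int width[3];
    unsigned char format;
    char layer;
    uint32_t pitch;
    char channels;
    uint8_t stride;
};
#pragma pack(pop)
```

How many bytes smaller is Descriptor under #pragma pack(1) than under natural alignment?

7

natural layout:
  depth at 0 (size 1, align 1) → ends 1
  pad 3 to align 4 for width
  width at 4 (size 12, align 4) → ends 16
  format at 16 (size 1, align 1) → ends 17
  layer at 17 (size 1, align 1) → ends 18
  pad 2 to align 4 for pitch
  pitch at 20 (size 4, align 4) → ends 24
  channels at 24 (size 1, align 1) → ends 25
  stride at 25 (size 1, align 1) → ends 26
  tail pad 2 to reach multiple of 4
  total 28 bytes, alignment 4
packed(1) layout:
  depth at 0 (size 1, align 1) → ends 1
  width at 1 (size 12, align 1) → ends 13
  format at 13 (size 1, align 1) → ends 14
  layer at 14 (size 1, align 1) → ends 15
  pitch at 15 (size 4, align 1) → ends 19
  channels at 19 (size 1, align 1) → ends 20
  stride at 20 (size 1, align 1) → ends 21
  total 21 bytes, alignment 1
28 − 21 = 7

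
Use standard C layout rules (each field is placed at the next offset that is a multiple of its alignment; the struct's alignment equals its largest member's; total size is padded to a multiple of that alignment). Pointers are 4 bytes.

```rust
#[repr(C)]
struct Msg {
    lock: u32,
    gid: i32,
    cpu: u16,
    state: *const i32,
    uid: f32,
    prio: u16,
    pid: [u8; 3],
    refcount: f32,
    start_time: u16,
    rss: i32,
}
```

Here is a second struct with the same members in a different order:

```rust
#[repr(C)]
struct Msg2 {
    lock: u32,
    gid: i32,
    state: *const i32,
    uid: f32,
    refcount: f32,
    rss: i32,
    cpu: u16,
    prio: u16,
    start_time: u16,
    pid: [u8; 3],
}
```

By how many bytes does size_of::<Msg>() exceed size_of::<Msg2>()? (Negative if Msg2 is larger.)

lock at 0 (size 4, align 4) → ends 4
gid at 4 (size 4, align 4) → ends 8
cpu at 8 (size 2, align 2) → ends 10
pad 2 to align 4 for state
state at 12 (size 4, align 4) → ends 16
uid at 16 (size 4, align 4) → ends 20
prio at 20 (size 2, align 2) → ends 22
pid at 22 (size 3, align 1) → ends 25
pad 3 to align 4 for refcount
refcount at 28 (size 4, align 4) → ends 32
start_time at 32 (size 2, align 2) → ends 34
pad 2 to align 4 for rss
rss at 36 (size 4, align 4) → ends 40
total 40 bytes, alignment 4
— Msg2 —
lock at 0 (size 4, align 4) → ends 4
gid at 4 (size 4, align 4) → ends 8
state at 8 (size 4, align 4) → ends 12
uid at 12 (size 4, align 4) → ends 16
refcount at 16 (size 4, align 4) → ends 20
rss at 20 (size 4, align 4) → ends 24
cpu at 24 (size 2, align 2) → ends 26
prio at 26 (size 2, align 2) → ends 28
start_time at 28 (size 2, align 2) → ends 30
pid at 30 (size 3, align 1) → ends 33
tail pad 3 to reach multiple of 4
total 36 bytes, alignment 4
40 − 36 = 4

4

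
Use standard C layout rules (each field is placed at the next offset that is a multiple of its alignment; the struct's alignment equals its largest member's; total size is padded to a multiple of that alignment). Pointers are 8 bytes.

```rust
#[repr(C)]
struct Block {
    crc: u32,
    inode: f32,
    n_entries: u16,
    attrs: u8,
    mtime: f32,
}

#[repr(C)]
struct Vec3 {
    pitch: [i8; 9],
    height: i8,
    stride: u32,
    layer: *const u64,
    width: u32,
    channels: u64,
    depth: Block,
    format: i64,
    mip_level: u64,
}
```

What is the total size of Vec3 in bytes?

Block: crc at 0 (size 4, align 4) → ends 4; inode at 4 (size 4, align 4) → ends 8; n_entries at 8 (size 2, align 2) → ends 10; attrs at 10 (size 1, align 1) → ends 11; pad 1 to align 4 for mtime; mtime at 12 (size 4, align 4) → ends 16; total 16 bytes, alignment 4
pitch at 0 (size 9, align 1) → ends 9
height at 9 (size 1, align 1) → ends 10
pad 2 to align 4 for stride
stride at 12 (size 4, align 4) → ends 16
layer at 16 (size 8, align 8) → ends 24
width at 24 (size 4, align 4) → ends 28
pad 4 to align 8 for channels
channels at 32 (size 8, align 8) → ends 40
depth at 40 (size 16, align 4) → ends 56
format at 56 (size 8, align 8) → ends 64
mip_level at 64 (size 8, align 8) → ends 72
total 72 bytes, alignment 8

72 bytes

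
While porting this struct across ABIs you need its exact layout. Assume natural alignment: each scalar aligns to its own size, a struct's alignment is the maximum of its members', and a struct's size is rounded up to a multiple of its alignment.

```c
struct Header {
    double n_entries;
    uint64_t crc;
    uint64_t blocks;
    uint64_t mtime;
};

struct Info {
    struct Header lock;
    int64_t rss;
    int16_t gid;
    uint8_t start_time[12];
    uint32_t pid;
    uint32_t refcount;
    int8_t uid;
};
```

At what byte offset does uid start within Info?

Header: n_entries at 0 (size 8, align 8) → ends 8; crc at 8 (size 8, align 8) → ends 16; blocks at 16 (size 8, align 8) → ends 24; mtime at 24 (size 8, align 8) → ends 32; total 32 bytes, alignment 8
lock at 0 (size 32, align 8) → ends 32
rss at 32 (size 8, align 8) → ends 40
gid at 40 (size 2, align 2) → ends 42
start_time at 42 (size 12, align 1) → ends 54
pad 2 to align 4 for pid
pid at 56 (size 4, align 4) → ends 60
refcount at 60 (size 4, align 4) → ends 64
uid at 64 (size 1, align 1) → ends 65

64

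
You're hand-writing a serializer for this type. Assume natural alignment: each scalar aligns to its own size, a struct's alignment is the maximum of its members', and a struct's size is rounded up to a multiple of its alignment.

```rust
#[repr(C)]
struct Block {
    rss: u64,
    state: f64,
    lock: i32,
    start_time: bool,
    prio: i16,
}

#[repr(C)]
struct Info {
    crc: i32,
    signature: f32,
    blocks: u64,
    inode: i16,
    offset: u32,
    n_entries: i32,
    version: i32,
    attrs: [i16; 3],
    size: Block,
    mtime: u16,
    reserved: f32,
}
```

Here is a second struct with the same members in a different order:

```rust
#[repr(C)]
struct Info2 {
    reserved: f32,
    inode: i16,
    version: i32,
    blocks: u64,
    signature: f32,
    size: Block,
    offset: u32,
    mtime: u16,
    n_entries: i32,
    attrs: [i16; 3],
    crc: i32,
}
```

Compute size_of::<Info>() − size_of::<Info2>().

-8

Block: rss at 0 (size 8, align 8) → ends 8; state at 8 (size 8, align 8) → ends 16; lock at 16 (size 4, align 4) → ends 20; start_time at 20 (size 1, align 1) → ends 21; pad 1 to align 2 for prio; prio at 22 (size 2, align 2) → ends 24; total 24 bytes, alignment 8
crc at 0 (size 4, align 4) → ends 4
signature at 4 (size 4, align 4) → ends 8
blocks at 8 (size 8, align 8) → ends 16
inode at 16 (size 2, align 2) → ends 18
pad 2 to align 4 for offset
offset at 20 (size 4, align 4) → ends 24
n_entries at 24 (size 4, align 4) → ends 28
version at 28 (size 4, align 4) → ends 32
attrs at 32 (size 6, align 2) → ends 38
pad 2 to align 8 for size
size at 40 (size 24, align 8) → ends 64
mtime at 64 (size 2, align 2) → ends 66
pad 2 to align 4 for reserved
reserved at 68 (size 4, align 4) → ends 72
total 72 bytes, alignment 8
— Info2 —
reserved at 0 (size 4, align 4) → ends 4
inode at 4 (size 2, align 2) → ends 6
pad 2 to align 4 for version
version at 8 (size 4, align 4) → ends 12
pad 4 to align 8 for blocks
blocks at 16 (size 8, align 8) → ends 24
signature at 24 (size 4, align 4) → ends 28
pad 4 to align 8 for size
size at 32 (size 24, align 8) → ends 56
offset at 56 (size 4, align 4) → ends 60
mtime at 60 (size 2, align 2) → ends 62
pad 2 to align 4 for n_entries
n_entries at 64 (size 4, align 4) → ends 68
attrs at 68 (size 6, align 2) → ends 74
pad 2 to align 4 for crc
crc at 76 (size 4, align 4) → ends 80
total 80 bytes, alignment 8
72 − 80 = -8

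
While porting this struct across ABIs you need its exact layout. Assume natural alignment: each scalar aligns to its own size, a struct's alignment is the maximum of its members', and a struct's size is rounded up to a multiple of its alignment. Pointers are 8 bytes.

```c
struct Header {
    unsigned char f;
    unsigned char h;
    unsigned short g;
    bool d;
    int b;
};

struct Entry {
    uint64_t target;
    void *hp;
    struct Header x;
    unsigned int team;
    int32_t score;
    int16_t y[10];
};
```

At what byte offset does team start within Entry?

28

Header: 0..1  f  (1B, 1-aligned); 1..2  h  (1B, 1-aligned); 2..4  g  (2B, 2-aligned); 4..5  d  (1B, 1-aligned); 5..8  -- padding (3B); 8..12  b  (4B, 4-aligned); sizeof = 12, alignof = 4
0..8  target  (8B, 8-aligned)
8..16  hp  (8B, 8-aligned)
16..28  x  (12B, 4-aligned)
28..32  team  (4B, 4-aligned)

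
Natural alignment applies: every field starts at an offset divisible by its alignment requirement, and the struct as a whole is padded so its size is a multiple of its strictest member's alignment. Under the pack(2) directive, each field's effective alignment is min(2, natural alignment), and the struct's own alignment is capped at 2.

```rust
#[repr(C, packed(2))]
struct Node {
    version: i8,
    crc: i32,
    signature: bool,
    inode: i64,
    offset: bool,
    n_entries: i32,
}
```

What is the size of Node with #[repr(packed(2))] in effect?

version at 0 (size 1, align 1) → ends 1
pad 1 to align 2 for crc
crc at 2 (size 4, align 2) → ends 6
signature at 6 (size 1, align 1) → ends 7
pad 1 to align 2 for inode
inode at 8 (size 8, align 2) → ends 16
offset at 16 (size 1, align 1) → ends 17
pad 1 to align 2 for n_entries
n_entries at 18 (size 4, align 2) → ends 22
total 22 bytes, alignment 2

22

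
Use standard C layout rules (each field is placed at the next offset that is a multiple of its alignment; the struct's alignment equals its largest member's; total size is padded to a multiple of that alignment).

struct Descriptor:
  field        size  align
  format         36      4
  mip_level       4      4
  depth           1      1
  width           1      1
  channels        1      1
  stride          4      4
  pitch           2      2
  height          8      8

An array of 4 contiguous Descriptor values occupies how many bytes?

256

@0: format [36B, align 4] → 36
@36: mip_level [4B, align 4] → 40
@40: depth [1B, align 1] → 41
@41: width [1B, align 1] → 42
@42: channels [1B, align 1] → 43
+1 pad (align 4)
@44: stride [4B, align 4] → 48
@48: pitch [2B, align 2] → 50
+6 pad (align 8)
@56: height [8B, align 8] → 64
size 64, align 8
array of 4: 4 × 64 = 256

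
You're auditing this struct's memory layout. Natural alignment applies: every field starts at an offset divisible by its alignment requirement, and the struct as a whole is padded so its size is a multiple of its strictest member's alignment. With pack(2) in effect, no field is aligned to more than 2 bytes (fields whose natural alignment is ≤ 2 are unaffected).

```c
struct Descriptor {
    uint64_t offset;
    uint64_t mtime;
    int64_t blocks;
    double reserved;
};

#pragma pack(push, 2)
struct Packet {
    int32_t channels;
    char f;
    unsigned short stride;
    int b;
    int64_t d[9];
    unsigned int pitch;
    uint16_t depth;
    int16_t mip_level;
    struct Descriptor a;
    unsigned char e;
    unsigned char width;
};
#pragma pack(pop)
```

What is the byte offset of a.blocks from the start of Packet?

Descriptor: @0: offset [8B, align 8] → 8; @8: mtime [8B, align 8] → 16; @16: blocks [8B, align 8] → 24; @24: reserved [8B, align 8] → 32; size 32, align 8
@0: channels [4B, align 2] → 4
@4: f [1B, align 1] → 5
+1 pad (align 2)
@6: stride [2B, align 2] → 8
@8: b [4B, align 2] → 12
@12: d [72B, align 2] → 84
@84: pitch [4B, align 2] → 88
@88: depth [2B, align 2] → 90
@90: mip_level [2B, align 2] → 92
@92: a [32B, align 2] → 124
within Descriptor: blocks at 16
92 + 16 = 108

108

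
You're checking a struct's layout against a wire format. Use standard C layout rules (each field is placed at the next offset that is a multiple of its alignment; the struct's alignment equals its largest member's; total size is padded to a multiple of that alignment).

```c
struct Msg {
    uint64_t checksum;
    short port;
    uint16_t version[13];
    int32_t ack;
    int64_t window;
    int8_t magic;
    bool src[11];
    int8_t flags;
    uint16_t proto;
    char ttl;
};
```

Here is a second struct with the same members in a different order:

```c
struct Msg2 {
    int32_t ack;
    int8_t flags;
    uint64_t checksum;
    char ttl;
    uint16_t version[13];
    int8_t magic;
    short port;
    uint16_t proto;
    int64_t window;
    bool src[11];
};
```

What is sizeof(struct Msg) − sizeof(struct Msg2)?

-8

0..8  checksum  (8B, 8-aligned)
8..10  port  (2B, 2-aligned)
10..36  version  (26B, 2-aligned)
36..40  ack  (4B, 4-aligned)
40..48  window  (8B, 8-aligned)
48..49  magic  (1B, 1-aligned)
49..60  src  (11B, 1-aligned)
60..61  flags  (1B, 1-aligned)
61..62  -- padding (1B)
62..64  proto  (2B, 2-aligned)
64..65  ttl  (1B, 1-aligned)
65..72  -- tail padding (7B)
sizeof = 72, alignof = 8
— Msg2 —
0..4  ack  (4B, 4-aligned)
4..5  flags  (1B, 1-aligned)
5..8  -- padding (3B)
8..16  checksum  (8B, 8-aligned)
16..17  ttl  (1B, 1-aligned)
17..18  -- padding (1B)
18..44  version  (26B, 2-aligned)
44..45  magic  (1B, 1-aligned)
45..46  -- padding (1B)
46..48  port  (2B, 2-aligned)
48..50  proto  (2B, 2-aligned)
50..56  -- padding (6B)
56..64  window  (8B, 8-aligned)
64..75  src  (11B, 1-aligned)
75..80  -- tail padding (5B)
sizeof = 80, alignof = 8
72 − 80 = -8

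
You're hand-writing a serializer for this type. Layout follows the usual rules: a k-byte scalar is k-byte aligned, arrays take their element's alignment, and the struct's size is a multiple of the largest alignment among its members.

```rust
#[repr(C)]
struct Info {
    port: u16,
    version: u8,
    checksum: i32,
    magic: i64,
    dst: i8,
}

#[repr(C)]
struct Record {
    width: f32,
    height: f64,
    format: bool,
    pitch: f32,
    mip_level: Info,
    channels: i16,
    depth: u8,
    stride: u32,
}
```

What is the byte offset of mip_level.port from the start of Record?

24

Info: port at 0 (size 2, align 2) → ends 2; version at 2 (size 1, align 1) → ends 3; pad 1 to align 4 for checksum; checksum at 4 (size 4, align 4) → ends 8; magic at 8 (size 8, align 8) → ends 16; dst at 16 (size 1, align 1) → ends 17; tail pad 7 to reach multiple of 8; total 24 bytes, alignment 8
width at 0 (size 4, align 4) → ends 4
pad 4 to align 8 for height
height at 8 (size 8, align 8) → ends 16
format at 16 (size 1, align 1) → ends 17
pad 3 to align 4 for pitch
pitch at 20 (size 4, align 4) → ends 24
mip_level at 24 (size 24, align 8) → ends 48
within Info: port at 0
24 + 0 = 24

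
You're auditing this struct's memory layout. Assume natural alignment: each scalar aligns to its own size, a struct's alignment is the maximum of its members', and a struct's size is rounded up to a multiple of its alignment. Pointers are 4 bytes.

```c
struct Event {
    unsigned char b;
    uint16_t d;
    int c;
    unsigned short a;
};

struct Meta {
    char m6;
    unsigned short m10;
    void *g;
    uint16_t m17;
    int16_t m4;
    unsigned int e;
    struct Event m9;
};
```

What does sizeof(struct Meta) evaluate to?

28 bytes

Event: @0: b [1B, align 1] → 1; +1 pad (align 2); @2: d [2B, align 2] → 4; @4: c [4B, align 4] → 8; @8: a [2B, align 2] → 10; +2 tail pad (align 4); size 12, align 4
@0: m6 [1B, align 1] → 1
+1 pad (align 2)
@2: m10 [2B, align 2] → 4
@4: g [4B, align 4] → 8
@8: m17 [2B, align 2] → 10
@10: m4 [2B, align 2] → 12
@12: e [4B, align 4] → 16
@16: m9 [12B, align 4] → 28
size 28, align 4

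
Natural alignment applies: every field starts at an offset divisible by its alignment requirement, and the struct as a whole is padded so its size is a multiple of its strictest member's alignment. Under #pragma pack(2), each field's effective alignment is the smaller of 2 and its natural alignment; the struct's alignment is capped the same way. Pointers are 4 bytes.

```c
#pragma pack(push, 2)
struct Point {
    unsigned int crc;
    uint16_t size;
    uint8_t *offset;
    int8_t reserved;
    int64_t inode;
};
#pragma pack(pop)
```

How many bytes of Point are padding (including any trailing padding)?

1

0..4  crc  (4B, 2-aligned)
4..6  size  (2B, 2-aligned)
6..10  offset  (4B, 2-aligned)
10..11  reserved  (1B, 1-aligned)
11..12  -- padding (1B)
12..20  inode  (8B, 2-aligned)
sizeof = 20, alignof = 2
data bytes 19, size 20 → padding 1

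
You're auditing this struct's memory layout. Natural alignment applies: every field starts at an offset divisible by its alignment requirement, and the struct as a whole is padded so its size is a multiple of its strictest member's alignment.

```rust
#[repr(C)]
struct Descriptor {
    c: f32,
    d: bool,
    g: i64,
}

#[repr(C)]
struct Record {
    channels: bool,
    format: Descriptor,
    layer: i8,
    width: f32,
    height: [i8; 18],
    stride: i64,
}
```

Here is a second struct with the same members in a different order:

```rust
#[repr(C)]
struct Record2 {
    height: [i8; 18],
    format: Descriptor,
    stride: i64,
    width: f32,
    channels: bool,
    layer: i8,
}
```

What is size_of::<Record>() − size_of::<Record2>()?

Descriptor: c at 0 (size 4, align 4) → ends 4; d at 4 (size 1, align 1) → ends 5; pad 3 to align 8 for g; g at 8 (size 8, align 8) → ends 16; total 16 bytes, alignment 8
channels at 0 (size 1, align 1) → ends 1
pad 7 to align 8 for format
format at 8 (size 16, align 8) → ends 24
layer at 24 (size 1, align 1) → ends 25
pad 3 to align 4 for width
width at 28 (size 4, align 4) → ends 32
height at 32 (size 18, align 1) → ends 50
pad 6 to align 8 for stride
stride at 56 (size 8, align 8) → ends 64
total 64 bytes, alignment 8
— Record2 —
height at 0 (size 18, align 1) → ends 18
pad 6 to align 8 for format
format at 24 (size 16, align 8) → ends 40
stride at 40 (size 8, align 8) → ends 48
width at 48 (size 4, align 4) → ends 52
channels at 52 (size 1, align 1) → ends 53
layer at 53 (size 1, align 1) → ends 54
tail pad 2 to reach multiple of 8
total 56 bytes, alignment 8
64 − 56 = 8

8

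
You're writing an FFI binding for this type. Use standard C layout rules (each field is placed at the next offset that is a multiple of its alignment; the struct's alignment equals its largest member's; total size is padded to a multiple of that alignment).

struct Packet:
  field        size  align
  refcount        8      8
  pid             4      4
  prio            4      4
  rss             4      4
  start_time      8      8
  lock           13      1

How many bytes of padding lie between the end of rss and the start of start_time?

4

0..8  refcount  (8B, 8-aligned)
8..12  pid  (4B, 4-aligned)
12..16  prio  (4B, 4-aligned)
16..20  rss  (4B, 4-aligned)
20..24  -- padding (4B)
24..32  start_time  (8B, 8-aligned)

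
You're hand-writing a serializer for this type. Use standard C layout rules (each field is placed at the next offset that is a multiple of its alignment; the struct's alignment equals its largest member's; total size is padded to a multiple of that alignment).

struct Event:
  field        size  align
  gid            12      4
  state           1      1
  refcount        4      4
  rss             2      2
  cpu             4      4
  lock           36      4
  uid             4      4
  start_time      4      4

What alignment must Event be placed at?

4

member alignments: gid=4, state=1, refcount=4, rss=2, cpu=4, lock=4, uid=4, start_time=4
max = 4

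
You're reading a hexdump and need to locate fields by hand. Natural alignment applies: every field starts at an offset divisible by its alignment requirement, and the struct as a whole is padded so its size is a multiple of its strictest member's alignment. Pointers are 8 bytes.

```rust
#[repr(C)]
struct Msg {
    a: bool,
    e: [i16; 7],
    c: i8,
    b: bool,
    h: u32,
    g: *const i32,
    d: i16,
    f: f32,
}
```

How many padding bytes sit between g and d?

@0: a [1B, align 1] → 1
+1 pad (align 2)
@2: e [14B, align 2] → 16
@16: c [1B, align 1] → 17
@17: b [1B, align 1] → 18
+2 pad (align 4)
@20: h [4B, align 4] → 24
@24: g [8B, align 8] → 32
@32: d [2B, align 2] → 34

0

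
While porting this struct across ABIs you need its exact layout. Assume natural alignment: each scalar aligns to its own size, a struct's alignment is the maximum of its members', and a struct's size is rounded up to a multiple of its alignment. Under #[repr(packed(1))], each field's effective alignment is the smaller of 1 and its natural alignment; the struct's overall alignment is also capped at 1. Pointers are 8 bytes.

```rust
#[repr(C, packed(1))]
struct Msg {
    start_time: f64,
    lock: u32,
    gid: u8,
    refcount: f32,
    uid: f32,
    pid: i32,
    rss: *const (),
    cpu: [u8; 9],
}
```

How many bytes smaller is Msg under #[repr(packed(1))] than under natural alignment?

14

natural layout:
  @0: start_time [8B, align 8] → 8
  @8: lock [4B, align 4] → 12
  @12: gid [1B, align 1] → 13
  +3 pad (align 4)
  @16: refcount [4B, align 4] → 20
  @20: uid [4B, align 4] → 24
  @24: pid [4B, align 4] → 28
  +4 pad (align 8)
  @32: rss [8B, align 8] → 40
  @40: cpu [9B, align 1] → 49
  +7 tail pad (align 8)
  size 56, align 8
packed(1) layout:
  @0: start_time [8B, align 1] → 8
  @8: lock [4B, align 1] → 12
  @12: gid [1B, align 1] → 13
  @13: refcount [4B, align 1] → 17
  @17: uid [4B, align 1] → 21
  @21: pid [4B, align 1] → 25
  @25: rss [8B, align 1] → 33
  @33: cpu [9B, align 1] → 42
  size 42, align 1
56 − 42 = 14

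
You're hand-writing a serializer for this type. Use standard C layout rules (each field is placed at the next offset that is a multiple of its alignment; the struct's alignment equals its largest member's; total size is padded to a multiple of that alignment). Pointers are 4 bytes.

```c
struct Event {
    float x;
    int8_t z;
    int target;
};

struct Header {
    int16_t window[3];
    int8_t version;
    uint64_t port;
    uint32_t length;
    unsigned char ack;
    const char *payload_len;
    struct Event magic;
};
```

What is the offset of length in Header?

Event: x at 0 (size 4, align 4) → ends 4; z at 4 (size 1, align 1) → ends 5; pad 3 to align 4 for target; target at 8 (size 4, align 4) → ends 12; total 12 bytes, alignment 4
window at 0 (size 6, align 2) → ends 6
version at 6 (size 1, align 1) → ends 7
pad 1 to align 8 for port
port at 8 (size 8, align 8) → ends 16
length at 16 (size 4, align 4) → ends 20

16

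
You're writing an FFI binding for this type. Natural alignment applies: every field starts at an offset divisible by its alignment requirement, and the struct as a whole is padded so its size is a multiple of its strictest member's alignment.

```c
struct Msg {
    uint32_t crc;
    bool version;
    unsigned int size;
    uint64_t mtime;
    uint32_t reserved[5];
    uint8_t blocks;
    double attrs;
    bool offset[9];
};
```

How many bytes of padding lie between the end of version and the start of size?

3

crc at 0 (size 4, align 4) → ends 4
version at 4 (size 1, align 1) → ends 5
pad 3 to align 4 for size
size at 8 (size 4, align 4) → ends 12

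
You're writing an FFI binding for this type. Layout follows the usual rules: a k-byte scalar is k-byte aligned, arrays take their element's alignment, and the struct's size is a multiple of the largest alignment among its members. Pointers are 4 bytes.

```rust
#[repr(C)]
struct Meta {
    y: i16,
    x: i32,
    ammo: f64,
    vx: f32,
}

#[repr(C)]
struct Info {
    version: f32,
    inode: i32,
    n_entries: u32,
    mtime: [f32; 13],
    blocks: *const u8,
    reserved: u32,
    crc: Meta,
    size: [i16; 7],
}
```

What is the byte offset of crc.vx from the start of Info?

Meta: @0: y [2B, align 2] → 2; +2 pad (align 4); @4: x [4B, align 4] → 8; @8: ammo [8B, align 8] → 16; @16: vx [4B, align 4] → 20; +4 tail pad (align 8); size 24, align 8
@0: version [4B, align 4] → 4
@4: inode [4B, align 4] → 8
@8: n_entries [4B, align 4] → 12
@12: mtime [52B, align 4] → 64
@64: blocks [4B, align 4] → 68
@68: reserved [4B, align 4] → 72
@72: crc [24B, align 8] → 96
within Meta: vx at 16
72 + 16 = 88

88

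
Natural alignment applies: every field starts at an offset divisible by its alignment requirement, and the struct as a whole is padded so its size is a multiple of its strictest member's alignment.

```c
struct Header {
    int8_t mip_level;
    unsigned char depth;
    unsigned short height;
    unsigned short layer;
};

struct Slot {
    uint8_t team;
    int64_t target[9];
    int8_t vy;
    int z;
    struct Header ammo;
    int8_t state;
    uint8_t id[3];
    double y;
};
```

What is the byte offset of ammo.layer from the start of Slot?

92

Header: mip_level at 0 (size 1, align 1) → ends 1; depth at 1 (size 1, align 1) → ends 2; height at 2 (size 2, align 2) → ends 4; layer at 4 (size 2, align 2) → ends 6; total 6 bytes, alignment 2
team at 0 (size 1, align 1) → ends 1
pad 7 to align 8 for target
target at 8 (size 72, align 8) → ends 80
vy at 80 (size 1, align 1) → ends 81
pad 3 to align 4 for z
z at 84 (size 4, align 4) → ends 88
ammo at 88 (size 6, align 2) → ends 94
within Header: layer at 4
88 + 4 = 92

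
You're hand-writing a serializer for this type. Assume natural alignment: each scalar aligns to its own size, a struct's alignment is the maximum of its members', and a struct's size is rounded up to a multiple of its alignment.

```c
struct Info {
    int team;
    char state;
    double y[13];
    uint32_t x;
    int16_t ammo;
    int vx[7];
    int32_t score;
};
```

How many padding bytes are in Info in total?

@0: team [4B, align 4] → 4
@4: state [1B, align 1] → 5
+3 pad (align 8)
@8: y [104B, align 8] → 112
@112: x [4B, align 4] → 116
@116: ammo [2B, align 2] → 118
+2 pad (align 4)
@120: vx [28B, align 4] → 148
@148: score [4B, align 4] → 152
size 152, align 8
data bytes 147, size 152 → padding 5

5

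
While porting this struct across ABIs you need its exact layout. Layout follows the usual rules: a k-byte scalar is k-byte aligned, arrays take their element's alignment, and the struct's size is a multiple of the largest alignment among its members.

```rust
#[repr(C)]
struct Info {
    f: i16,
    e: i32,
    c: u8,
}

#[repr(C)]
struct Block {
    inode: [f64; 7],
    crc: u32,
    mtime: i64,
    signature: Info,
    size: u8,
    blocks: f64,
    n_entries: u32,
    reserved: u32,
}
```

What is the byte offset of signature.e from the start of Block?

76

Info: 0..2  f  (2B, 2-aligned); 2..4  -- padding (2B); 4..8  e  (4B, 4-aligned); 8..9  c  (1B, 1-aligned); 9..12  -- tail padding (3B); sizeof = 12, alignof = 4
0..56  inode  (56B, 8-aligned)
56..60  crc  (4B, 4-aligned)
60..64  -- padding (4B)
64..72  mtime  (8B, 8-aligned)
72..84  signature  (12B, 4-aligned)
within Info: e at 4
72 + 4 = 76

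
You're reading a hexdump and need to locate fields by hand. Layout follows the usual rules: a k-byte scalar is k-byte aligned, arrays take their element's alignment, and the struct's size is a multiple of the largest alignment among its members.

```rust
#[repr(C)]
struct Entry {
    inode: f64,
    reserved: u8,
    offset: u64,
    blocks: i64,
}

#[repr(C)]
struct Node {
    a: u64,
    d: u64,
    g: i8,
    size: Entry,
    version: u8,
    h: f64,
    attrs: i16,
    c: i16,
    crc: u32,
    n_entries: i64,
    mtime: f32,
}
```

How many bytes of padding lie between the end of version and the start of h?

Entry: @0: inode [8B, align 8] → 8; @8: reserved [1B, align 1] → 9; +7 pad (align 8); @16: offset [8B, align 8] → 24; @24: blocks [8B, align 8] → 32; size 32, align 8
@0: a [8B, align 8] → 8
@8: d [8B, align 8] → 16
@16: g [1B, align 1] → 17
+7 pad (align 8)
@24: size [32B, align 8] → 56
@56: version [1B, align 1] → 57
+7 pad (align 8)
@64: h [8B, align 8] → 72

7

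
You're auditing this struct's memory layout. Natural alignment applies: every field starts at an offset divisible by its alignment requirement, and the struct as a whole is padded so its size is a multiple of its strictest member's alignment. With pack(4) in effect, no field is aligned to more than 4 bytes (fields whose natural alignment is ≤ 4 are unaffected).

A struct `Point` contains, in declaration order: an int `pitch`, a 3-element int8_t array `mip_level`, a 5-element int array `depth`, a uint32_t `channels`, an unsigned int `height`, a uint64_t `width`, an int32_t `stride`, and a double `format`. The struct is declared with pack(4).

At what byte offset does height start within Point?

@0: pitch [4B, align 4] → 4
@4: mip_level [3B, align 1] → 7
+1 pad (align 4)
@8: depth [20B, align 4] → 28
@28: channels [4B, align 4] → 32
@32: height [4B, align 4] → 36

32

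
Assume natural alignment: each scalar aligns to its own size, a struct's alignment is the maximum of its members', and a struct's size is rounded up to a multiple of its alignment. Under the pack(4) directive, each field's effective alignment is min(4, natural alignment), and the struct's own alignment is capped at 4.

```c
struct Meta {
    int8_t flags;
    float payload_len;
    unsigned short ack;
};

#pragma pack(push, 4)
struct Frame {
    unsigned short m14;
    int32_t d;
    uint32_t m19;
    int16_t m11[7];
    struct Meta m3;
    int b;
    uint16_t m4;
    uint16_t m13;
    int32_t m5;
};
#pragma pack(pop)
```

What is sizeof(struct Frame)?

Meta: 0..1  flags  (1B, 1-aligned); 1..4  -- padding (3B); 4..8  payload_len  (4B, 4-aligned); 8..10  ack  (2B, 2-aligned); 10..12  -- tail padding (2B); sizeof = 12, alignof = 4
0..2  m14  (2B, 2-aligned)
2..4  -- padding (2B)
4..8  d  (4B, 4-aligned)
8..12  m19  (4B, 4-aligned)
12..26  m11  (14B, 2-aligned)
26..28  -- padding (2B)
28..40  m3  (12B, 4-aligned)
40..44  b  (4B, 4-aligned)
44..46  m4  (2B, 2-aligned)
46..48  m13  (2B, 2-aligned)
48..52  m5  (4B, 4-aligned)
sizeof = 52, alignof = 4

52 bytes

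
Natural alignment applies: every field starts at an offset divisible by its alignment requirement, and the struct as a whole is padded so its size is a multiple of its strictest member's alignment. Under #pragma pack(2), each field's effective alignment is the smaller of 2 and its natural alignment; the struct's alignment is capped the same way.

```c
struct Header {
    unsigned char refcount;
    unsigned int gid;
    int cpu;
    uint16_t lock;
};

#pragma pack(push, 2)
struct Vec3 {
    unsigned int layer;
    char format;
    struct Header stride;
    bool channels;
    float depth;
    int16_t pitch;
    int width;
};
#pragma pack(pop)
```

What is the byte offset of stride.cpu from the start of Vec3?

14

Header: 0..1  refcount  (1B, 1-aligned); 1..4  -- padding (3B); 4..8  gid  (4B, 4-aligned); 8..12  cpu  (4B, 4-aligned); 12..14  lock  (2B, 2-aligned); 14..16  -- tail padding (2B); sizeof = 16, alignof = 4
0..4  layer  (4B, 2-aligned)
4..5  format  (1B, 1-aligned)
5..6  -- padding (1B)
6..22  stride  (16B, 2-aligned)
within Header: cpu at 8
6 + 8 = 14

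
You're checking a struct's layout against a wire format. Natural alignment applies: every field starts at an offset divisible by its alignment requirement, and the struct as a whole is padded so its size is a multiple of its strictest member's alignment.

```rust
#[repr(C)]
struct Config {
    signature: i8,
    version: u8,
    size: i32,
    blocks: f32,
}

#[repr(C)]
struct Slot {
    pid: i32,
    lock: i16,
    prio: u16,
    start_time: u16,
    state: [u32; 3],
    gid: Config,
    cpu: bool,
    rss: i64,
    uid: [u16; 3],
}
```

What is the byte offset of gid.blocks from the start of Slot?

32

Config: signature at 0 (size 1, align 1) → ends 1; version at 1 (size 1, align 1) → ends 2; pad 2 to align 4 for size; size at 4 (size 4, align 4) → ends 8; blocks at 8 (size 4, align 4) → ends 12; total 12 bytes, alignment 4
pid at 0 (size 4, align 4) → ends 4
lock at 4 (size 2, align 2) → ends 6
prio at 6 (size 2, align 2) → ends 8
start_time at 8 (size 2, align 2) → ends 10
pad 2 to align 4 for state
state at 12 (size 12, align 4) → ends 24
gid at 24 (size 12, align 4) → ends 36
within Config: blocks at 8
24 + 8 = 32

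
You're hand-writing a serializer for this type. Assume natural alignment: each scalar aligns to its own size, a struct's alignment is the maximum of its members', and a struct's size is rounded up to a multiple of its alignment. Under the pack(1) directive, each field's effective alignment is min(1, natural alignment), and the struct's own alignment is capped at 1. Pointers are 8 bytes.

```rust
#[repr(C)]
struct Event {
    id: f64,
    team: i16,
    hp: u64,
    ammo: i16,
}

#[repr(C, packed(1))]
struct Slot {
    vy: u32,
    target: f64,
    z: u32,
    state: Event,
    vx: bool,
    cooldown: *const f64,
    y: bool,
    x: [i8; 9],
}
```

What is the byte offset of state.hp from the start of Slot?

32

Event: @0: id [8B, align 8] → 8; @8: team [2B, align 2] → 10; +6 pad (align 8); @16: hp [8B, align 8] → 24; @24: ammo [2B, align 2] → 26; +6 tail pad (align 8); size 32, align 8
@0: vy [4B, align 1] → 4
@4: target [8B, align 1] → 12
@12: z [4B, align 1] → 16
@16: state [32B, align 1] → 48
within Event: hp at 16
16 + 16 = 32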